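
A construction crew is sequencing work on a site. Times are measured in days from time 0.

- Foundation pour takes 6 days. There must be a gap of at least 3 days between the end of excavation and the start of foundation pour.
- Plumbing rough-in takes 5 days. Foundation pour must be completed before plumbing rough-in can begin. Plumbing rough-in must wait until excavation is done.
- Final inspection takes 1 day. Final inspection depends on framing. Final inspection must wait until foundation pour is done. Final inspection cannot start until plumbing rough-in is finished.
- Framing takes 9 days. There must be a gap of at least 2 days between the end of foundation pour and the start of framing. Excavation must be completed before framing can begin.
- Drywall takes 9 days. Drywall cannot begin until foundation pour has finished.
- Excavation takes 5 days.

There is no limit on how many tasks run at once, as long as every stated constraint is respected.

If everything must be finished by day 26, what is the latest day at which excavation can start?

0

Final inspection must finish by day 26; it takes 1 day, so it must start by 26 − 1 = day 25.
Framing has to be done before final inspection (must start by day 25). That means finishing by day 25, i.e. starting by 25 − 9 = day 16.
Plumbing rough-in has to be done before final inspection (must start by day 25). That means finishing by day 25, i.e. starting by 25 − 5 = day 20.
Drywall has no dependents, so it just needs to finish by day 26. Starting by 26 − 9 = day 17 achieves that.
Foundation pour feeds framing (must start by day 16, minus 2-day gap → day 14); plumbing rough-in (must start by day 20); drywall (must start by day 17); final inspection (must start by day 25). Taking the minimum, foundation pour must finish by day 14 and start by 14 − 6 = day 8.
Excavation feeds foundation pour (must start by day 8, minus 3-day gap → day 5); framing (must start by day 16); plumbing rough-in (must start by day 20). Taking the minimum, excavation must finish by day 5 and start by 5 − 5 = day 0.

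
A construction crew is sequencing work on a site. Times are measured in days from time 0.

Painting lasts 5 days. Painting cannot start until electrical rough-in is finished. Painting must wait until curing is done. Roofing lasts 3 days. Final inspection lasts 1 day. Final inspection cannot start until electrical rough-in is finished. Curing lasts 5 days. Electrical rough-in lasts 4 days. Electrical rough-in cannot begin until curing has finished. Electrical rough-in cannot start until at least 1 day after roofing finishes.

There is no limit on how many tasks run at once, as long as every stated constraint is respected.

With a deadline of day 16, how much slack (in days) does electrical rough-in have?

2

Roofing can start immediately at day 0; it finishes at day 3.
Nothing blocks curing, so it runs from day 0 to day 5.
Electrical rough-in has to wait for curing (finishes day 5); roofing (finishes day 3, plus 1-day gap → day 4). The latest of these is day 5, so electrical rough-in runs day 5 to 5 + 4 = day 9.

Working backward from the deadline:
Painting must finish by day 16; it takes 5 days, so it must start by 16 − 5 = day 11.
Final inspection has no dependents, so it just needs to finish by day 16. Starting by 16 − 1 = day 15 achieves that.
Electrical rough-in has several dependents: painting (must start by day 11); final inspection (must start by day 15). The earliest of those limits is day 11, so electrical rough-in must start by 11 − 4 = day 7.
So electrical rough-in can start as early as day 5 and as late as day 7, giving 7 − 5 = 2 days of slack.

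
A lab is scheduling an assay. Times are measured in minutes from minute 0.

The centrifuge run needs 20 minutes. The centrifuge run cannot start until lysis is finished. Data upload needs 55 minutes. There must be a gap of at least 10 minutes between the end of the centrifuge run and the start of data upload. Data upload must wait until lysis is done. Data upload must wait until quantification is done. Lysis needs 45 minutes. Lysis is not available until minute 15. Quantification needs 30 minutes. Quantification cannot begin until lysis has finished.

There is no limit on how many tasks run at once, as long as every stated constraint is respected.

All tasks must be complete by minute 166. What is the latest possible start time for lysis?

Nothing follows data upload; the deadline of minute 166 is its only limit. It must start by 166 − 55 = minute 111.
The centrifuge run feeds into data upload (must start by minute 111, minus 10-minute gap → minute 101); so the centrifuge run must finish by minute 101 and therefore start by minute 81.
Quantification has to be done before data upload (must start by minute 111). That means finishing by minute 111, i.e. starting by 111 − 30 = minute 81.
Lysis must finish in time for the centrifuge run (must start by minute 81); quantification (must start by minute 81); data upload (must start by minute 111). The tightest is minute 81, so lysis must start by 81 − 45 = minute 36.

36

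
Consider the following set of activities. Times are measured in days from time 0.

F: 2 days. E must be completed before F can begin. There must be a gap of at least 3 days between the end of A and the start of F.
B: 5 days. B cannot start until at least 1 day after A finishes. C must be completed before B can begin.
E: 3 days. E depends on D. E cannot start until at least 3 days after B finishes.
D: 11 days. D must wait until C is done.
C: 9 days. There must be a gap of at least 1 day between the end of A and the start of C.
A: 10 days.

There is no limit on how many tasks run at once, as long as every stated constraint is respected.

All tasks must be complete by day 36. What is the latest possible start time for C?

11

F has no dependents, so it just needs to finish by day 36. Starting by 36 − 2 = day 34 achieves that.
Since F (must start by day 34) depends on it, E must finish by day 34. Backing off its 3-day duration gives a latest start of day 31.
B feeds into E (must start by day 31, minus 3-day gap → day 28); so B must finish by day 28 and therefore start by day 23.
D feeds into E (must start by day 31); so D must finish by day 31 and therefore start by day 20.
C has several dependents: B (must start by day 23); D (must start by day 20). The earliest of those limits is day 20, so C must start by 20 − 9 = day 11.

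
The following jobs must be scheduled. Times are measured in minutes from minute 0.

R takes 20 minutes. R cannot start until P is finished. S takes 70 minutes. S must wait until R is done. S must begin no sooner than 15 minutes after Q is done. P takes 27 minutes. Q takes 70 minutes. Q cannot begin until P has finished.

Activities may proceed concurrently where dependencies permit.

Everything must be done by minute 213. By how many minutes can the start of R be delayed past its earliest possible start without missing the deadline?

P can start immediately at minute 0; it finishes at minute 27.
R waits on P (finishes minute 27), so it starts at minute 27 and finishes at 27 + 20 = minute 47.

Working backward from the deadline:
S must finish by minute 213; it takes 70 minutes, so it must start by 213 − 70 = minute 143.
R has to be done before S (must start by minute 143). That means finishing by minute 143, i.e. starting by 143 − 20 = minute 123.
So R can start as early as minute 27 and as late as minute 123, giving 123 − 27 = 96 minutes of slack.

96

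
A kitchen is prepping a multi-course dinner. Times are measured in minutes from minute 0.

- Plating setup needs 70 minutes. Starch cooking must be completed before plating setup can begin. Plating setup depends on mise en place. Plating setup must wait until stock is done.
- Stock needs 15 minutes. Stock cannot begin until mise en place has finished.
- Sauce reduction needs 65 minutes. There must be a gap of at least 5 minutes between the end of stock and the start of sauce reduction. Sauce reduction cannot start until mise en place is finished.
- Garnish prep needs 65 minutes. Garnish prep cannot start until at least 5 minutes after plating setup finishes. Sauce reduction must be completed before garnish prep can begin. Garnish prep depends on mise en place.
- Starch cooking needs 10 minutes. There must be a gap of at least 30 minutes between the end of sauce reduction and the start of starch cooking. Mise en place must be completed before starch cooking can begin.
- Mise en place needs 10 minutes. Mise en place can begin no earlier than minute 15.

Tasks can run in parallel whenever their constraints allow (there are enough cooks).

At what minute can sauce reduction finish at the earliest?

Mise en place cannot begin until its own release at minute 15. It runs from minute 15 to 15 + 10 = minute 25.
After mise en place (finishes minute 25), stock can start at minute 25 and finishes at minute 40.
Sauce reduction cannot start until stock (finishes minute 40, plus 5-minute gap → minute 45); mise en place (finishes minute 25). The controlling bound is minute 45, so sauce reduction finishes at 45 + 65 = minute 110.

110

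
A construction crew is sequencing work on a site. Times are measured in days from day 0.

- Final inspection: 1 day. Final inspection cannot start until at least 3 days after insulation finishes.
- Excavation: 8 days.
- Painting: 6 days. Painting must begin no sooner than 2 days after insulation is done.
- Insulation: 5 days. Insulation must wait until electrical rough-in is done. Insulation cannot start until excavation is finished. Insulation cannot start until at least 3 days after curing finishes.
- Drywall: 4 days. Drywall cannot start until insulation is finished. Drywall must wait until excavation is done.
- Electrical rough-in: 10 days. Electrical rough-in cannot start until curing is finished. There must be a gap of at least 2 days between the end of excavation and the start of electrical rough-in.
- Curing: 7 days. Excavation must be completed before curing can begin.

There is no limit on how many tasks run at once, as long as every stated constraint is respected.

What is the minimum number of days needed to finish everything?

Nothing blocks excavation, so it runs from day 0 to day 8.
Curing waits on excavation (finishes day 8), so it starts at day 8 and finishes at 8 + 7 = day 15.
Electrical rough-in cannot start until curing (finishes day 15); excavation (finishes day 8, plus 2-day gap → day 10). The controlling bound is day 15, so electrical rough-in finishes at 15 + 10 = day 25.
For insulation: electrical rough-in (finishes day 25); excavation (finishes day 8); curing (finishes day 15, plus 3-day gap → day 18). Taking the maximum gives a start of day 25, and it finishes at 25 + 5 = day 30.
After insulation (finishes day 30, plus 3-day gap → day 33), final inspection can start at day 33 and finishes at day 34.
After insulation (finishes day 30, plus 2-day gap → day 32), painting can start at day 32 and finishes at day 38.
For drywall: insulation (finishes day 30); excavation (finishes day 8). Taking the maximum gives a start of day 30, and it finishes at 30 + 4 = day 34.
All tasks are finished once the last one completes. Finish times: Excavation at 8, Curing at 15, Electrical rough-in at 25, Insulation at 30, Drywall at 34, Painting at 38, Final inspection at 34. The latest is day 38.

38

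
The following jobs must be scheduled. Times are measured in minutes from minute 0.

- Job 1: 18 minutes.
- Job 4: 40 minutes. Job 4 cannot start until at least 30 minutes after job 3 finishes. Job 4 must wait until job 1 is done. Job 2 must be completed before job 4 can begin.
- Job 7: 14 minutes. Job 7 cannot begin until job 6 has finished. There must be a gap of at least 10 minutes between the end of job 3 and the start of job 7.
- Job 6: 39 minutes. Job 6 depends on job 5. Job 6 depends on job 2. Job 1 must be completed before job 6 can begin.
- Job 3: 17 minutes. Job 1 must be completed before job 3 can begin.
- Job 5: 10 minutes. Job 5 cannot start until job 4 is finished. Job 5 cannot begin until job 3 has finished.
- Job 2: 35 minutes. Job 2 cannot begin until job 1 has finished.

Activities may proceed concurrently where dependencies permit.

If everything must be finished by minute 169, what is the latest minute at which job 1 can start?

1

Job 7 must finish by minute 169; it takes 14 minutes, so it must start by 169 − 14 = minute 155.
Job 6 feeds into job 7 (must start by minute 155); so job 6 must finish by minute 155 and therefore start by minute 116.
Job 5 feeds into job 6 (must start by minute 116); so job 5 must finish by minute 116 and therefore start by minute 106.
Job 4 has to be done before job 5 (must start by minute 106). That means finishing by minute 106, i.e. starting by 106 − 40 = minute 66.
Job 2 has several dependents: job 4 (must start by minute 66); job 6 (must start by minute 116). The earliest of those limits is minute 66, so job 2 must start by 66 − 35 = minute 31.
Job 3 feeds job 4 (must start by minute 66, minus 30-minute gap → minute 36); job 5 (must start by minute 106); job 7 (must start by minute 155, minus 10-minute gap → minute 145). Taking the minimum, job 3 must finish by minute 36 and start by 36 − 17 = minute 19.
For job 1: job 2 (must start by minute 31); job 3 (must start by minute 19); job 4 (must start by minute 66); job 6 (must start by minute 116). The most restrictive is minute 19; with an 18-minute duration, job 1 must start by minute 1.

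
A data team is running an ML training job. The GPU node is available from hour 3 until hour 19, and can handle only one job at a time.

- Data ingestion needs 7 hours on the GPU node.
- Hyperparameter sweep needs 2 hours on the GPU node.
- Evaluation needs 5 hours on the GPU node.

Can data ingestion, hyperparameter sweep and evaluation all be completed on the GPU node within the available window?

The GPU node window is 19 − 3 = 16 hours.
Running back to back, the jobs need 7 + 2 + 5 = 14 hours on the GPU node.
Since 14 ≤ 16, they fit within the window.

Yes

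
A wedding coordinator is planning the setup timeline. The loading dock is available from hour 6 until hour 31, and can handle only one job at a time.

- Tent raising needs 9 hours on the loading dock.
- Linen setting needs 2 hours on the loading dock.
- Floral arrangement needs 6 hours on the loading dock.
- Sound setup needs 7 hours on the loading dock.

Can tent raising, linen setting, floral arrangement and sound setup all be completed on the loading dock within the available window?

The loading dock window is 31 − 6 = 25 hours.
Running back to back, the jobs need 9 + 2 + 6 + 7 = 24 hours on the loading dock.
Since 24 ≤ 25, they fit within the window.

Yes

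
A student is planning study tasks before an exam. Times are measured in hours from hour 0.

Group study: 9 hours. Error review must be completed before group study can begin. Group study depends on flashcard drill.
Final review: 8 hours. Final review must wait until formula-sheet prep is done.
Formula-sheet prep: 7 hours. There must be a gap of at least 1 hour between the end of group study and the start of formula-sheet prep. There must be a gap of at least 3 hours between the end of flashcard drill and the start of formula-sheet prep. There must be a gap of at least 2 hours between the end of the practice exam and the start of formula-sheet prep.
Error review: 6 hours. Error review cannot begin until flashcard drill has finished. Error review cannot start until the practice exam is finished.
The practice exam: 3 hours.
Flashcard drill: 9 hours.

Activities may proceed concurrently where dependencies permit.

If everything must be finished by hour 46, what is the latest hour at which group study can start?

To finish by hour 46, final review (duration 8) must start no later than hour 38.
Formula-sheet prep feeds into final review (must start by hour 38); so formula-sheet prep must finish by hour 38 and therefore start by hour 31.
Group study must finish before formula-sheet prep (must start by hour 31, minus 1-hour gap → hour 30). With a 9-hour duration, group study must start by 30 − 9 = hour 21.

21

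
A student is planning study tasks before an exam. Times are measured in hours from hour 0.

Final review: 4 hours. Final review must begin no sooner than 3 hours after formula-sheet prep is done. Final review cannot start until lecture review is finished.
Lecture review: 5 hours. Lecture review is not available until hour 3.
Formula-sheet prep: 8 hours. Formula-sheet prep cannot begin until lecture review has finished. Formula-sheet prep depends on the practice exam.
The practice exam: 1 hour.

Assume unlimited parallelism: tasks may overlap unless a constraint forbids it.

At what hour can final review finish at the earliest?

Nothing blocks the practice exam, so it runs from hour 0 to hour 1.
After its own release at hour 3, lecture review can start at hour 3 and finishes at hour 8.
Formula-sheet prep needs all of lecture review (finishes hour 8); the practice exam (finishes hour 1). That puts its earliest start at hour 8; it finishes at 8 + 8 = hour 16.
Final review has to wait for formula-sheet prep (finishes hour 16, plus 3-hour gap → hour 19); lecture review (finishes hour 8). The latest of these is hour 19, so final review runs hour 19 to 19 + 4 = hour 23.

23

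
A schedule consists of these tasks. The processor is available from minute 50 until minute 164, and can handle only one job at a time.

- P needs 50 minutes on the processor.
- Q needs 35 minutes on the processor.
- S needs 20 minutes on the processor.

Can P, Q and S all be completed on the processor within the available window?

Yes

The processor window is 164 − 50 = 114 minutes.
Running back to back, the jobs need 50 + 35 + 20 = 105 minutes on the processor.
Since 105 ≤ 114, they fit within the window.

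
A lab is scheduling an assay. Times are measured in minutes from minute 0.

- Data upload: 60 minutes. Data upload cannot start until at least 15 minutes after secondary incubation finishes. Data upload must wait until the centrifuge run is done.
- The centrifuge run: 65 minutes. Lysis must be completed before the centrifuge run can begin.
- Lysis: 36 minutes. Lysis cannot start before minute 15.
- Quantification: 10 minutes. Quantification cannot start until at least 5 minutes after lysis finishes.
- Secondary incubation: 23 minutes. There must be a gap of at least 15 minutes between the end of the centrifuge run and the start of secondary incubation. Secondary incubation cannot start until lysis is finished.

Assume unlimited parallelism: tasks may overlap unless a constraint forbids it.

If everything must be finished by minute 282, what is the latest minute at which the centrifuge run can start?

Data upload must finish by minute 282; it takes 60 minutes, so it must start by 282 − 60 = minute 222.
Secondary incubation has to be done before data upload (must start by minute 222, minus 15-minute gap → minute 207). That means finishing by minute 207, i.e. starting by 207 − 23 = minute 184.
The centrifuge run feeds secondary incubation (must start by minute 184, minus 15-minute gap → minute 169); data upload (must start by minute 222). Taking the minimum, the centrifuge run must finish by minute 169 and start by 169 − 65 = minute 104.

104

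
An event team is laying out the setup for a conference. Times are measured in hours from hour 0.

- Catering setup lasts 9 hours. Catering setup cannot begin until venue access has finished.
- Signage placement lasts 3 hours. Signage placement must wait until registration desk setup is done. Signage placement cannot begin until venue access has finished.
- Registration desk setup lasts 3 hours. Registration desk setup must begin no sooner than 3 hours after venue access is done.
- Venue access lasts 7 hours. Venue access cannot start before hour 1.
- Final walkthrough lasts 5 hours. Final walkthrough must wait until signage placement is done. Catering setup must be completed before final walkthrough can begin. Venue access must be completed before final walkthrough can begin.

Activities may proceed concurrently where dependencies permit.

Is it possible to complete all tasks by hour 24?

Yes

After its own release at hour 1, venue access can start at hour 1 and finishes at hour 8.
Catering setup waits on venue access (finishes hour 8), so it starts at hour 8 and finishes at 8 + 9 = hour 17.
After venue access (finishes hour 8, plus 3-hour gap → hour 11), registration desk setup can start at hour 11 and finishes at hour 14.
Signage placement has to wait for registration desk setup (finishes hour 14); venue access (finishes hour 8). The latest of these is hour 14, so signage placement runs hour 14 to 14 + 3 = hour 17.
Final walkthrough needs all of signage placement (finishes hour 17); catering setup (finishes hour 17); venue access (finishes hour 8). That puts its earliest start at hour 17; it finishes at 17 + 5 = hour 22.
Every task is finished by hour 22, which is no later than the deadline of 24, so the schedule is feasible.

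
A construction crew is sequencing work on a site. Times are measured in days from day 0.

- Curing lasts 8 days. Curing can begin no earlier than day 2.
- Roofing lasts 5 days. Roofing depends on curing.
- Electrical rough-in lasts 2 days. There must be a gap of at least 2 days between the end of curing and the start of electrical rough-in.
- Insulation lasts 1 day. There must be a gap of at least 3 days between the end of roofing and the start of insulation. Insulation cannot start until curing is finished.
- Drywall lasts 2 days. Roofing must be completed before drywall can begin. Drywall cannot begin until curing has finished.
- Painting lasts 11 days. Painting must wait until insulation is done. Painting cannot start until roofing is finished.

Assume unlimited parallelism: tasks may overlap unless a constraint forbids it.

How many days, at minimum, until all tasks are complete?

30

Curing waits on its own release at day 2, so it starts at day 2 and finishes at 2 + 8 = day 10.
Electrical rough-in cannot begin until curing (finishes day 10, plus 2-day gap → day 12). It runs from day 12 to 12 + 2 = day 14.
After curing (finishes day 10), roofing can start at day 10 and finishes at day 15.
For drywall: roofing (finishes day 15); curing (finishes day 10). Taking the maximum gives a start of day 15, and it finishes at 15 + 2 = day 17.
Insulation cannot start until roofing (finishes day 15, plus 3-day gap → day 18); curing (finishes day 10). The controlling bound is day 18, so insulation finishes at 18 + 1 = day 19.
Painting needs all of insulation (finishes day 19); roofing (finishes day 15). That puts its earliest start at day 19; it finishes at 19 + 11 = day 30.
All tasks are finished once the last one completes. Finish times: Curing at 10, Roofing at 15, Electrical rough-in at 14, Insulation at 19, Drywall at 17, Painting at 30. The latest is day 30.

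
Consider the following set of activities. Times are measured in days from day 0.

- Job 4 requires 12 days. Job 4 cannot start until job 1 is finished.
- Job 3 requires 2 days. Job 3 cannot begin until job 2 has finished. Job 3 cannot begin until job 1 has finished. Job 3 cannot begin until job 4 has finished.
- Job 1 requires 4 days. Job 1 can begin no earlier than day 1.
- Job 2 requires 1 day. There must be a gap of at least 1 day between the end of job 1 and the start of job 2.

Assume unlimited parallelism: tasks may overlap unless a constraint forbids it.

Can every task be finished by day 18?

Job 1 cannot begin until its own release at day 1. It runs from day 1 to 1 + 4 = day 5.
After job 1 (finishes day 5), job 4 can start at day 5 and finishes at day 17.
After job 1 (finishes day 5, plus 1-day gap → day 6), job 2 can start at day 6 and finishes at day 7.
Job 3 needs all of job 2 (finishes day 7); job 1 (finishes day 5); job 4 (finishes day 17). That puts its earliest start at day 17; it finishes at 17 + 2 = day 19.
The earliest everything can be done is day 19, which is after the deadline of 18, so it is not possible.

No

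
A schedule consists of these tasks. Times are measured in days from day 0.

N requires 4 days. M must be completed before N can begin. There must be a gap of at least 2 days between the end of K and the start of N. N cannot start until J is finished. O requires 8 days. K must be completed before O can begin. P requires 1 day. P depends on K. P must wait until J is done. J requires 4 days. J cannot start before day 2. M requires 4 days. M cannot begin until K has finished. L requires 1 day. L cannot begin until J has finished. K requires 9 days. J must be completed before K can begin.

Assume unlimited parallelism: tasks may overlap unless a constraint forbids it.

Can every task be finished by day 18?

No

After its own release at day 2, J can start at day 2 and finishes at day 6.
After J (finishes day 6), L can start at day 6 and finishes at day 7.
K waits on J (finishes day 6), so it starts at day 6 and finishes at 6 + 9 = day 15.
P cannot start until K (finishes day 15); J (finishes day 6). The controlling bound is day 15, so P finishes at 15 + 1 = day 16.
After K (finishes day 15), O can start at day 15 and finishes at day 23.
M cannot begin until K (finishes day 15). It runs from day 15 to 15 + 4 = day 19.
N cannot start until M (finishes day 19); K (finishes day 15, plus 2-day gap → day 17); J (finishes day 6). The controlling bound is day 19, so N finishes at 19 + 4 = day 23.
The earliest everything can be done is day 23, which is after the deadline of 18, so it is not possible.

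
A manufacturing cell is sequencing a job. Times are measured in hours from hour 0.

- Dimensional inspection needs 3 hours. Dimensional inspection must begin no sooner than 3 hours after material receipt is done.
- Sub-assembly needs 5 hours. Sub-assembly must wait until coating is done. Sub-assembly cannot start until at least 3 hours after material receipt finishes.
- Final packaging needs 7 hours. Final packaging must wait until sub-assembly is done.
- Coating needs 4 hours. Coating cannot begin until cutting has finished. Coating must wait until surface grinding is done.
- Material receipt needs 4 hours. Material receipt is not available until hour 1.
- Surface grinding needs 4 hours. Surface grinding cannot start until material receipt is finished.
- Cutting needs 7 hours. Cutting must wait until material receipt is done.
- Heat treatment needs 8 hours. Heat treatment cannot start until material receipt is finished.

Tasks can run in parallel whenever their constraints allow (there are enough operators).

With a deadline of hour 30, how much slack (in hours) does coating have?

2

After its own release at hour 1, material receipt can start at hour 1 and finishes at hour 5.
After material receipt (finishes hour 5), surface grinding can start at hour 5 and finishes at hour 9.
Cutting cannot begin until material receipt (finishes hour 5). It runs from hour 5 to 5 + 7 = hour 12.
Coating needs all of cutting (finishes hour 12); surface grinding (finishes hour 9). That puts its earliest start at hour 12; it finishes at 12 + 4 = hour 16.

Working backward from the deadline:
To finish by hour 30, final packaging (duration 7) must start no later than hour 23.
Since final packaging (must start by hour 23) depends on it, sub-assembly must finish by hour 23. Backing off its 5-hour duration gives a latest start of hour 18.
Coating feeds into sub-assembly (must start by hour 18); so coating must finish by hour 18 and therefore start by hour 14.
So coating can start as early as hour 12 and as late as hour 14, giving 14 − 12 = 2 hours of slack.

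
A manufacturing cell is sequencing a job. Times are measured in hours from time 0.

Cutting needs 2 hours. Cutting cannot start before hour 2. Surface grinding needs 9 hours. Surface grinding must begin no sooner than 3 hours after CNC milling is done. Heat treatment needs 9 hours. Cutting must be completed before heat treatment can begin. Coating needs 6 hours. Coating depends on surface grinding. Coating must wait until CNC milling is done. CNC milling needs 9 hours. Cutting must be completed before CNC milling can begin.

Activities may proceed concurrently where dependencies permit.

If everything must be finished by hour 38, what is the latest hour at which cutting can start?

Coating has no dependents, so it just needs to finish by hour 38. Starting by 38 − 6 = hour 32 achieves that.
Surface grinding must finish before coating (must start by hour 32). With a 9-hour duration, surface grinding must start by 32 − 9 = hour 23.
CNC milling must finish in time for surface grinding (must start by hour 23, minus 3-hour gap → hour 20); coating (must start by hour 32). The tightest is hour 20, so CNC milling must start by 20 − 9 = hour 11.
Nothing follows heat treatment; the deadline of hour 38 is its only limit. It must start by 38 − 9 = hour 29.
Cutting feeds CNC milling (must start by hour 11); heat treatment (must start by hour 29). Taking the minimum, cutting must finish by hour 11 and start by 11 − 2 = hour 9.

9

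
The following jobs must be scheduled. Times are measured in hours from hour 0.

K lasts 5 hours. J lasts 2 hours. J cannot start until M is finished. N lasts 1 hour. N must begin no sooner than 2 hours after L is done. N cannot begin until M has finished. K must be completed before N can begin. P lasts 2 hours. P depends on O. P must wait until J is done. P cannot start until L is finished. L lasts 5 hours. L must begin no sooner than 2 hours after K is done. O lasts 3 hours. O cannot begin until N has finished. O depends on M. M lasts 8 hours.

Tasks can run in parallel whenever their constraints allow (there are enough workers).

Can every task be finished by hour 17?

No

Nothing blocks M, so it runs from hour 0 to hour 8.
J cannot begin until M (finishes hour 8). It runs from hour 8 to 8 + 2 = hour 10.
K has no prerequisites, so it starts at hour 0 and finishes at hour 5.
L cannot begin until K (finishes hour 5, plus 2-hour gap → hour 7). It runs from hour 7 to 7 + 5 = hour 12.
N needs all of L (finishes hour 12, plus 2-hour gap → hour 14); M (finishes hour 8); K (finishes hour 5). That puts its earliest start at hour 14; it finishes at 14 + 1 = hour 15.
O cannot start until N (finishes hour 15); M (finishes hour 8). The controlling bound is hour 15, so O finishes at 15 + 3 = hour 18.
P cannot start until O (finishes hour 18); J (finishes hour 10); L (finishes hour 12). The controlling bound is hour 18, so P finishes at 18 + 2 = hour 20.
The earliest everything can be done is hour 20, which is after the deadline of 17, so it is not possible.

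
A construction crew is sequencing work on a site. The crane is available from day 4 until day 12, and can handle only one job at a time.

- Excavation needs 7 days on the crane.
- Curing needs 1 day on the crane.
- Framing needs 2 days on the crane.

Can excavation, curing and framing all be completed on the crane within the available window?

The crane window is 12 − 4 = 8 days.
Running back to back, the jobs need 7 + 1 + 2 = 10 days on the crane.
Since 10 > 8, they cannot all fit.

No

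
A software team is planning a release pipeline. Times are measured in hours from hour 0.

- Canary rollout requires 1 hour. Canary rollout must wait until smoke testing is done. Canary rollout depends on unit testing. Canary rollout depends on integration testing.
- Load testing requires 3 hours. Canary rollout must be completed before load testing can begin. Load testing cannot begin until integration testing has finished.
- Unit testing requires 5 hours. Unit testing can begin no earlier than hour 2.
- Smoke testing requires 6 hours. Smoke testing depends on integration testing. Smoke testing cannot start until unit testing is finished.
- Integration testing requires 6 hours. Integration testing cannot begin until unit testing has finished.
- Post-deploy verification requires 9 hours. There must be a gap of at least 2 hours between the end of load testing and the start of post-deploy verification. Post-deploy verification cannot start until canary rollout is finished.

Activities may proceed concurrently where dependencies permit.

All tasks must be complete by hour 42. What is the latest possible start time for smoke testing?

To finish by hour 42, post-deploy verification (duration 9) must start no later than hour 33.
Load testing must finish before post-deploy verification (must start by hour 33, minus 2-hour gap → hour 31). With a 3-hour duration, load testing must start by 31 − 3 = hour 28.
Canary rollout feeds load testing (must start by hour 28); post-deploy verification (must start by hour 33). Taking the minimum, canary rollout must finish by hour 28 and start by 28 − 1 = hour 27.
Smoke testing has to be done before canary rollout (must start by hour 27). That means finishing by hour 27, i.e. starting by 27 − 6 = hour 21.

21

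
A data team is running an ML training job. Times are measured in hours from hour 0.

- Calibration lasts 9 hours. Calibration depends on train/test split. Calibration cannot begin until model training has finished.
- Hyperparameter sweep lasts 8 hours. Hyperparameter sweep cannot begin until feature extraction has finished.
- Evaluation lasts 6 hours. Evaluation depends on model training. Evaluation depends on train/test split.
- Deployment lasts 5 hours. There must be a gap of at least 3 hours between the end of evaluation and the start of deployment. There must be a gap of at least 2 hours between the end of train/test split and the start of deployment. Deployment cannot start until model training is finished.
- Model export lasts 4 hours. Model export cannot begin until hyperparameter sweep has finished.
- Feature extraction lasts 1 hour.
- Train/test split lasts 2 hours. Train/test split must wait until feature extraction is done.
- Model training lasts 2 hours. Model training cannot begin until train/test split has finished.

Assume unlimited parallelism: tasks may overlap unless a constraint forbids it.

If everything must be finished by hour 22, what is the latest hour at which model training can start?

To finish by hour 22, deployment (duration 5) must start no later than hour 17.
Since deployment (must start by hour 17, minus 3-hour gap → hour 14) depends on it, evaluation must finish by hour 14. Backing off its 6-hour duration gives a latest start of hour 8.
Nothing follows calibration; the deadline of hour 22 is its only limit. It must start by 22 − 9 = hour 13.
Model training must finish in time for evaluation (must start by hour 8); calibration (must start by hour 13); deployment (must start by hour 17). The tightest is hour 8, so model training must start by 8 − 2 = hour 6.

6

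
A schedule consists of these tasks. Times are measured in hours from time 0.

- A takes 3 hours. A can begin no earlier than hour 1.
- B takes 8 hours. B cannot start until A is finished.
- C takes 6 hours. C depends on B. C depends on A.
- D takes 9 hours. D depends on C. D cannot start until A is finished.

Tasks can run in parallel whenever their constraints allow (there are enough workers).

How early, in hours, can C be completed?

18

After its own release at hour 1, A can start at hour 1 and finishes at hour 4.
B cannot begin until A (finishes hour 4). It runs from hour 4 to 4 + 8 = hour 12.
C cannot start until B (finishes hour 12); A (finishes hour 4). The controlling bound is hour 12, so C finishes at 12 + 6 = hour 18.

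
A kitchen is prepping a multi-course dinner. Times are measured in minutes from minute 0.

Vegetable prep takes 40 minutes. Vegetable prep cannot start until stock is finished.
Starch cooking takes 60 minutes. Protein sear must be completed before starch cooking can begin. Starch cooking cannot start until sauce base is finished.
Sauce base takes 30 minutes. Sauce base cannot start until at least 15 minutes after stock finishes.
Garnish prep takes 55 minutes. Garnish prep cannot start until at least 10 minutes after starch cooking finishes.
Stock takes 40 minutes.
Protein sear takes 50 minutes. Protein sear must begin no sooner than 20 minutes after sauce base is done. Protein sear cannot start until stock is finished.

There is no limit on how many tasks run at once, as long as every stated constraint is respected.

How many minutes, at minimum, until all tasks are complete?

Nothing blocks stock, so it runs from minute 0 to minute 40.
After stock (finishes minute 40), vegetable prep can start at minute 40 and finishes at minute 80.
Sauce base waits on stock (finishes minute 40, plus 15-minute gap → minute 55), so it starts at minute 55 and finishes at 55 + 30 = minute 85.
Protein sear needs all of sauce base (finishes minute 85, plus 20-minute gap → minute 105); stock (finishes minute 40). That puts its earliest start at minute 105; it finishes at 105 + 50 = minute 155.
Starch cooking cannot start until protein sear (finishes minute 155); sauce base (finishes minute 85). The controlling bound is minute 155, so starch cooking finishes at 155 + 60 = minute 215.
Garnish prep cannot begin until starch cooking (finishes minute 215, plus 10-minute gap → minute 225). It runs from minute 225 to 225 + 55 = minute 280.
All tasks are finished once the last one completes. Finish times: Stock at 40, Sauce base at 85, Protein sear at 155, Vegetable prep at 80, Starch cooking at 215, Garnish prep at 280. The latest is minute 280.

280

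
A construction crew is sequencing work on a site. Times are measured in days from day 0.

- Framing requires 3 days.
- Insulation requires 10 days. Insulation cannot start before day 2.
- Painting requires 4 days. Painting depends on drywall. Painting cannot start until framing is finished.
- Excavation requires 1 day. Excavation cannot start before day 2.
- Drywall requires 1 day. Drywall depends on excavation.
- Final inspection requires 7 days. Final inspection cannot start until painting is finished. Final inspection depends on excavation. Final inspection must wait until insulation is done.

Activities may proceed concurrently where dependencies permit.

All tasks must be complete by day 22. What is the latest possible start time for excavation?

9

Nothing follows final inspection; the deadline of day 22 is its only limit. It must start by 22 − 7 = day 15.
Painting feeds into final inspection (must start by day 15); so painting must finish by day 15 and therefore start by day 11.
Drywall has to be done before painting (must start by day 11). That means finishing by day 11, i.e. starting by 11 − 1 = day 10.
For excavation: drywall (must start by day 10); final inspection (must start by day 15). The most restrictive is day 10; with a 1-day duration, excavation must start by day 9.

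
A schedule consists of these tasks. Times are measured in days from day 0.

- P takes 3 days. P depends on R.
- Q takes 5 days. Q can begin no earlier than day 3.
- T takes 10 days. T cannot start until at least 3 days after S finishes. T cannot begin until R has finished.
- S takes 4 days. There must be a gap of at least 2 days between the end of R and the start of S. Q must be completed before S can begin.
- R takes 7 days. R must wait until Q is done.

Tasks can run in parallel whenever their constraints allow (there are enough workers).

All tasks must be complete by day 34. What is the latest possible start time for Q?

3

Nothing follows P; the deadline of day 34 is its only limit. It must start by 34 − 3 = day 31.
T must finish by day 34; it takes 10 days, so it must start by 34 − 10 = day 24.
S feeds into T (must start by day 24, minus 3-day gap → day 21); so S must finish by day 21 and therefore start by day 17.
R feeds P (must start by day 31); S (must start by day 17, minus 2-day gap → day 15); T (must start by day 24). Taking the minimum, R must finish by day 15 and start by 15 − 7 = day 8.
Q must finish in time for R (must start by day 8); S (must start by day 17). The tightest is day 8, so Q must start by 8 − 5 = day 3.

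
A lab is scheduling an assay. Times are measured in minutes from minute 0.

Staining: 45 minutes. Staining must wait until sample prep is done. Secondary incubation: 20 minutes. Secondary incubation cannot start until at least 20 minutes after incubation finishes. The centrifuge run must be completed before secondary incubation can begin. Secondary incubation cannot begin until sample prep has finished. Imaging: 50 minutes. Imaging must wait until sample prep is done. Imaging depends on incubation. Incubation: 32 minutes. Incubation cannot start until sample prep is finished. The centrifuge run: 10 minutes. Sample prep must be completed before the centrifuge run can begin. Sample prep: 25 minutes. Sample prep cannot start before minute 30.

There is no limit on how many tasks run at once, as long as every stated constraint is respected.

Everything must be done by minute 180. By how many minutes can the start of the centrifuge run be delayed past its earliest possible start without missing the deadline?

95

After its own release at minute 30, sample prep can start at minute 30 and finishes at minute 55.
The centrifuge run waits on sample prep (finishes minute 55), so it starts at minute 55 and finishes at 55 + 10 = minute 65.

Working backward from the deadline:
Secondary incubation has no dependents, so it just needs to finish by minute 180. Starting by 180 − 20 = minute 160 achieves that.
The centrifuge run feeds into secondary incubation (must start by minute 160); so the centrifuge run must finish by minute 160 and therefore start by minute 150.
So the centrifuge run can start as early as minute 55 and as late as minute 150, giving 150 − 55 = 95 minutes of slack.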